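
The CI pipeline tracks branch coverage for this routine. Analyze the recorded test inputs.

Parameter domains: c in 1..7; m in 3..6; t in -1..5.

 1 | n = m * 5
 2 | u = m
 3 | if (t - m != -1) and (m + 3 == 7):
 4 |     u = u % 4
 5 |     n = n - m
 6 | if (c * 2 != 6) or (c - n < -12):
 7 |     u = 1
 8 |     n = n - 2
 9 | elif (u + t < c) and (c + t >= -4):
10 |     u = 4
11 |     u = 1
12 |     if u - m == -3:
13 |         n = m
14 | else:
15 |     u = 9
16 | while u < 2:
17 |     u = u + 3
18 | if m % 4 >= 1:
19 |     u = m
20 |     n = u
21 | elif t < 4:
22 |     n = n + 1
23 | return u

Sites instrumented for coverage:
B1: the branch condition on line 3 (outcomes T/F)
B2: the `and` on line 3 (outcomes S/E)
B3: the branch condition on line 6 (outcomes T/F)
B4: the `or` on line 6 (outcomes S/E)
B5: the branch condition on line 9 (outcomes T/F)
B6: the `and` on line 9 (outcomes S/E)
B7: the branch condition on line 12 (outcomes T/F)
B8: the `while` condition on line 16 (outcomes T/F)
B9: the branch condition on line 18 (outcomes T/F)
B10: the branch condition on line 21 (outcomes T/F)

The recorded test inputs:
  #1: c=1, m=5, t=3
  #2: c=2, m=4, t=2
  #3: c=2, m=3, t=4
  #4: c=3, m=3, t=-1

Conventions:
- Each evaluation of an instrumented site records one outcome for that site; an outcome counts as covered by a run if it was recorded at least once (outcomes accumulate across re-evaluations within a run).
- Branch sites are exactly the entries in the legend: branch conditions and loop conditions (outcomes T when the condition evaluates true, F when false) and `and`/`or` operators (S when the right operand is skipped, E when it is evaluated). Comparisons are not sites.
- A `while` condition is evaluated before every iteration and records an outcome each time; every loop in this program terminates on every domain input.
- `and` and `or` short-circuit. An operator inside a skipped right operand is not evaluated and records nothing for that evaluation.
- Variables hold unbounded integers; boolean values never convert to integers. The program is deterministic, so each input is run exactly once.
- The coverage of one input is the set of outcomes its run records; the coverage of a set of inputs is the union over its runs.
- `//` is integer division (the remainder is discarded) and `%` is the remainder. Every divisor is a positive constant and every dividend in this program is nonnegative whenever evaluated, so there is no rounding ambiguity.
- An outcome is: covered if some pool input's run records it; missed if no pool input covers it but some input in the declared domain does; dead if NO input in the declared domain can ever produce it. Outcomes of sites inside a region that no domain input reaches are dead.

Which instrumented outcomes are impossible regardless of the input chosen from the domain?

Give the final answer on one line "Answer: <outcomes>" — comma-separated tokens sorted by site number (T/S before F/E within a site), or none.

exhaustive pass over the 196-input domain:
  B7=T: no domain input ever produces it -> dead
  reachable outcomes have witnesses, e.g. B1=T (e.g. c=1, m=4, t=-1), B1=F (e.g. c=1, m=3, t=-1), B2=S (e.g. c=1, m=3, t=2), B2=E (e.g. c=1, m=3, t=-1)

Answer: B7=T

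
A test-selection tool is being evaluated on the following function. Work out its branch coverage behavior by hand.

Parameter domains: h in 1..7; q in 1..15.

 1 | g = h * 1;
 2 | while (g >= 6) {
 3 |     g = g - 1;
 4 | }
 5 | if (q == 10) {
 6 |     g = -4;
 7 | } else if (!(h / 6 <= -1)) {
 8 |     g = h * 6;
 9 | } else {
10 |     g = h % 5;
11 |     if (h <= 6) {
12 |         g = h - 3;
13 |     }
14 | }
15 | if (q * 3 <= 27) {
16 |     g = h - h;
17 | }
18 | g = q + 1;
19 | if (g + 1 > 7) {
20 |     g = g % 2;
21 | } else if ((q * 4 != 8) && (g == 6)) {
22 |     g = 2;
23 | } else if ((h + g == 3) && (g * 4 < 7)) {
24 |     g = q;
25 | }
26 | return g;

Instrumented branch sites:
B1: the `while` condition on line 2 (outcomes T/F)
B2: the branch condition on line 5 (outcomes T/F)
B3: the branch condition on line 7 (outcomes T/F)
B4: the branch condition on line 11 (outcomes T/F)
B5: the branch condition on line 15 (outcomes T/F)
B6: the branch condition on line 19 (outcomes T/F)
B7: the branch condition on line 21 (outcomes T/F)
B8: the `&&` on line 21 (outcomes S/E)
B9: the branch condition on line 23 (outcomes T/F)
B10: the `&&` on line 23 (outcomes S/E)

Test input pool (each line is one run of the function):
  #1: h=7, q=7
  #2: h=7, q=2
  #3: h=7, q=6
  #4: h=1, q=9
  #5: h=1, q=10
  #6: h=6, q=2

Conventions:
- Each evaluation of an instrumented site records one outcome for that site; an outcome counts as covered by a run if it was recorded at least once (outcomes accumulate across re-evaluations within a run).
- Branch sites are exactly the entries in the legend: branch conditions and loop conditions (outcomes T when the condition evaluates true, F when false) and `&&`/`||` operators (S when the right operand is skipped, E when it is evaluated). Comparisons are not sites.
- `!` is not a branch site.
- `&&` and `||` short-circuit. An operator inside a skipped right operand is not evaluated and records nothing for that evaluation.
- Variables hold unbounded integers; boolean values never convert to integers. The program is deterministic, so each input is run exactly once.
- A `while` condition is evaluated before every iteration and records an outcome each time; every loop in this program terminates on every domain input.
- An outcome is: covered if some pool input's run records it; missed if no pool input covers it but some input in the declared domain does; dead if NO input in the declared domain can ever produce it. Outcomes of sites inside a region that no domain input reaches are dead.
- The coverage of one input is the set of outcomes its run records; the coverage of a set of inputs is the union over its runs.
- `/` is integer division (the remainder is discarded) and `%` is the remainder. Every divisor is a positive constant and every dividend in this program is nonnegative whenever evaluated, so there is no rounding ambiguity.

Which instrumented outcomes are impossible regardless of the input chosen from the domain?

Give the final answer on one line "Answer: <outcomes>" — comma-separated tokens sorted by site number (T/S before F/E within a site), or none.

running all 105 domain inputs and tallying outcomes:
  B3=F: unreachable across the whole domain -> dead
  B4=T: unreachable across the whole domain -> dead
  B4=F: unreachable across the whole domain -> dead
  B9=T: unreachable across the whole domain -> dead
  reachable outcomes have witnesses, e.g. B1=T (e.g. h=6, q=1), B1=F (e.g. h=1, q=1), B2=T (e.g. h=1, q=10), B2=F (e.g. h=1, q=1)

Answer: B3=F, B4=T, B4=F, B9=T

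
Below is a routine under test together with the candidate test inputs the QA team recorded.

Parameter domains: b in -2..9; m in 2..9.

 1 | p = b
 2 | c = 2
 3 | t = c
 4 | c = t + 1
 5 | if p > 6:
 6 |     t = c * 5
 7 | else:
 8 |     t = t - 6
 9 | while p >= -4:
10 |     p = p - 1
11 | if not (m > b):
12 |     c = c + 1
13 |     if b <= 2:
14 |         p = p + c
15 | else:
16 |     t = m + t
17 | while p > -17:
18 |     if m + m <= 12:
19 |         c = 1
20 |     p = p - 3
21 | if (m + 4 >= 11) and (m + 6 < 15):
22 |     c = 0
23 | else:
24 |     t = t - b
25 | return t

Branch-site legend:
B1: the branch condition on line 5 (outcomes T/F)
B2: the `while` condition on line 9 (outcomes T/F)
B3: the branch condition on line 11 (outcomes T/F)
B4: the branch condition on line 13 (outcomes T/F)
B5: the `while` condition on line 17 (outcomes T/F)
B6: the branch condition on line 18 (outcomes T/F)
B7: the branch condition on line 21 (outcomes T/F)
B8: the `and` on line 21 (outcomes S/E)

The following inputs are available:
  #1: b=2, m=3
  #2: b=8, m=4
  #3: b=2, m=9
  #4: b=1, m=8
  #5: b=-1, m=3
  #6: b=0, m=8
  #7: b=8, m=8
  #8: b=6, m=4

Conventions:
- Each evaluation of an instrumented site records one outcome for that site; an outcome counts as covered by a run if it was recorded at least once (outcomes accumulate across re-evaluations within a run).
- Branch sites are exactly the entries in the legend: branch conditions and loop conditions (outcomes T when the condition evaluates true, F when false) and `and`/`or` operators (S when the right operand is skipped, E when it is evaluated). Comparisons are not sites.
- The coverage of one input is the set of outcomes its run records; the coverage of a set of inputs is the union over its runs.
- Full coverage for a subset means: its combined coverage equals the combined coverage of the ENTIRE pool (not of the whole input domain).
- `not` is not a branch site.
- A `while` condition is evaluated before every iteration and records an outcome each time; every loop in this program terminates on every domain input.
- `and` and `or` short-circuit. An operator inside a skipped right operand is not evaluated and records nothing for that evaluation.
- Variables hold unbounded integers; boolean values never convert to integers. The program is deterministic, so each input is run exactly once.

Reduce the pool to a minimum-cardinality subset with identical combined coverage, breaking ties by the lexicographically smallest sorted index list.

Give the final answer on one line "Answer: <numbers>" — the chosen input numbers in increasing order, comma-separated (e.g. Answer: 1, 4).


test 1 (b=2, m=3) fires B1->F, B2->T, B2->T, B2->T, B2->T, B2->T, B2->T, B2->T, B2->F, B3->F, B5->T, B6->T, B5->T, B6->T, ...; hits B1=F, B2=T, B2=F, B3=F, B5=T, B5=F, B6=T, B7=F, B8=S
test 2 (b=8, m=4) fires B1->T, B2->T, B2->T, B2->T, B2->T, B2->T, B2->T, B2->T, B2->T, B2->T, B2->T, B2->T, B2->T, B2->T, ...; hits B1=T, B2=T, B2=F, B3=T, B4=F, B5=T, B5=F, B6=T, B7=F, B8=S
test 3 (b=2, m=9) fires B1->F, B2->T, B2->T, B2->T, B2->T, B2->T, B2->T, B2->T, B2->F, B3->F, B5->T, B6->F, B5->T, B6->F, ...; hits B1=F, B2=T, B2=F, B3=F, B5=T, B5=F, B6=F, B7=F, B8=E
test 4 (b=1, m=8) fires B1->F, B2->T, B2->T, B2->T, B2->T, B2->T, B2->T, B2->F, B3->F, B5->T, B6->F, B5->T, B6->F, B5->T, ...; hits B1=F, B2=T, B2=F, B3=F, B5=T, B5=F, B6=F, B7=T, B8=E
test 5 (b=-1, m=3) fires B1->F, B2->T, B2->T, B2->T, B2->T, B2->F, B3->F, B5->T, B6->T, B5->T, B6->T, B5->T, B6->T, B5->T, ...; hits B1=F, B2=T, B2=F, B3=F, B5=T, B5=F, B6=T, B7=F, B8=S
test 6 (b=0, m=8) fires B1->F, B2->T, B2->T, B2->T, B2->T, B2->T, B2->F, B3->F, B5->T, B6->F, B5->T, B6->F, B5->T, B6->F, ...; hits B1=F, B2=T, B2=F, B3=F, B5=T, B5=F, B6=F, B7=T, B8=E
test 7 (b=8, m=8) fires B1->T, B2->T, B2->T, B2->T, B2->T, B2->T, B2->T, B2->T, B2->T, B2->T, B2->T, B2->T, B2->T, B2->T, ...; hits B1=T, B2=T, B2=F, B3=T, B4=F, B5=T, B5=F, B6=F, B7=T, B8=E
test 8 (b=6, m=4) fires B1->F, B2->T, B2->T, B2->T, B2->T, B2->T, B2->T, B2->T, B2->T, B2->T, B2->T, B2->T, B2->F, B3->T, ...; hits B1=F, B2=T, B2=F, B3=T, B4=F, B5=T, B5=F, B6=T, B7=F, B8=S
the full pool covers 15 outcomes: B1=T, B1=F, B2=T, B2=F, B3=T, B3=F, B4=F, B5=T, B5=F, B6=T, B6=F, B7=T, B7=F, B8=S, B8=E
checked all size-1 subsets: none covers 15 outcomes (max 10/15)
the canonical winner is {1, 7}: size 2, full 15-outcome coverage, earliest index list among size-2 covers
Answer: 1, 7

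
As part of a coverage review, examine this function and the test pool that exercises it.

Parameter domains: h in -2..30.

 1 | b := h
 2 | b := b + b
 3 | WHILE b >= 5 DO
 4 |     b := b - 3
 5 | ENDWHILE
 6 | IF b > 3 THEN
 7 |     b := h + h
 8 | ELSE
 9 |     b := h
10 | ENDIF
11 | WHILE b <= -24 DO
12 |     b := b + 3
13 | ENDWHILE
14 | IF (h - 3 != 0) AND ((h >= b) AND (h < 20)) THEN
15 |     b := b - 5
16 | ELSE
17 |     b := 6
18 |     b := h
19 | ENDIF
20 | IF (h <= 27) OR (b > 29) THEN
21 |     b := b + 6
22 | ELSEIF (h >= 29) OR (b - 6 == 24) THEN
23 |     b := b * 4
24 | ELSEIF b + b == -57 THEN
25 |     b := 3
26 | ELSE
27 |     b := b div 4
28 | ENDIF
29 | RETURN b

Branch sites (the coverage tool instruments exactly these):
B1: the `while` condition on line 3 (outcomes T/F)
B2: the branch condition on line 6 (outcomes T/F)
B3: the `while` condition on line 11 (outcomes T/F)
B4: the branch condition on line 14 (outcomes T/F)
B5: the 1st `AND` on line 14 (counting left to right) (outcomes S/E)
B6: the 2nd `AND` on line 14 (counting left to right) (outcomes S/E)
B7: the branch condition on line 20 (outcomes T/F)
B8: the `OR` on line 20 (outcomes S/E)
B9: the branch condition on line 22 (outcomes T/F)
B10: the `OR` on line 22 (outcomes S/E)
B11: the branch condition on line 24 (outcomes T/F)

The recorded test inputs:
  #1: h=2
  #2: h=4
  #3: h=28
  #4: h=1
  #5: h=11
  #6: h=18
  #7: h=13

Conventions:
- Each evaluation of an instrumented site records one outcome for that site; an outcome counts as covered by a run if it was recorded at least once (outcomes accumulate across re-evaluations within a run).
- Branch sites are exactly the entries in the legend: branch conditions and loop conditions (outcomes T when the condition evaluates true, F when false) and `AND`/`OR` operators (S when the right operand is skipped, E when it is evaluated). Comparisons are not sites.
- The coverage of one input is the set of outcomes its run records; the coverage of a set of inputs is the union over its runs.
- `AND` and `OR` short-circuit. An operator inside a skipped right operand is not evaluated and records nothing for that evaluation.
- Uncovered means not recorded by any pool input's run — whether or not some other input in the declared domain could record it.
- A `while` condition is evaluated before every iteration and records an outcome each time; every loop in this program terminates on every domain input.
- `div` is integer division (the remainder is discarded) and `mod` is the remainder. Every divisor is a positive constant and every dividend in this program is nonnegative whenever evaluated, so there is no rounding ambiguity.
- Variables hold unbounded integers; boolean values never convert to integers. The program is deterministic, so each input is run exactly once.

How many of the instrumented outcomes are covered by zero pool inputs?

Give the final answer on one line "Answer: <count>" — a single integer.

input #1 (h=2): events B1->F, B2->T, B3->F, B5->E, B6->S, B4->F, B8->S, B7->T; covers B1=F, B2=T, B3=F, B4=F, B5=E, B6=S, B7=T, B8=S
input #2 (h=4): events B1->T, B1->T, B1->F, B2->F, B3->F, B5->E, B6->E, B4->T, B8->S, B7->T; covers B1=T, B1=F, B2=F, B3=F, B4=T, B5=E, B6=E, B7=T, B8=S
input #3 (h=28): events B1->T, B1->T, B1->T, B1->T, B1->T, B1->T, B1->T, B1->T, B1->T, B1->T, B1->T, B1->T, B1->T, B1->T, ...; covers B1=T, B1=F, B2=F, B3=F, B4=F, B5=E, B6=E, B7=F, B8=E, B9=F, B10=E, B11=F
input #4 (h=1): events B1->F, B2->F, B3->F, B5->E, B6->E, B4->T, B8->S, B7->T; covers B1=F, B2=F, B3=F, B4=T, B5=E, B6=E, B7=T, B8=S
input #5 (h=11): events B1->T, B1->T, B1->T, B1->T, B1->T, B1->T, B1->F, B2->T, B3->F, B5->E, B6->S, B4->F, B8->S, B7->T; covers B1=T, B1=F, B2=T, B3=F, B4=F, B5=E, B6=S, B7=T, B8=S
input #6 (h=18): events B1->T, B1->T, B1->T, B1->T, B1->T, B1->T, B1->T, B1->T, B1->T, B1->T, B1->T, B1->F, B2->F, B3->F, ...; covers B1=T, B1=F, B2=F, B3=F, B4=T, B5=E, B6=E, B7=T, B8=S
input #7 (h=13): events B1->T, B1->T, B1->T, B1->T, B1->T, B1->T, B1->T, B1->T, B1->F, B2->F, B3->F, B5->E, B6->E, B4->T, ...; covers B1=T, B1=F, B2=F, B3=F, B4=T, B5=E, B6=E, B7=T, B8=S
union over the pool: B1=T, B1=F, B2=T, B2=F, B3=F, B4=T, B4=F, B5=E, B6=S, B6=E, B7=T, B7=F, B8=S, B8=E, B9=F, B10=E, B11=F
uncovered (5 of 22): B3=T, B5=S, B9=T, B10=S, B11=T

Answer: 5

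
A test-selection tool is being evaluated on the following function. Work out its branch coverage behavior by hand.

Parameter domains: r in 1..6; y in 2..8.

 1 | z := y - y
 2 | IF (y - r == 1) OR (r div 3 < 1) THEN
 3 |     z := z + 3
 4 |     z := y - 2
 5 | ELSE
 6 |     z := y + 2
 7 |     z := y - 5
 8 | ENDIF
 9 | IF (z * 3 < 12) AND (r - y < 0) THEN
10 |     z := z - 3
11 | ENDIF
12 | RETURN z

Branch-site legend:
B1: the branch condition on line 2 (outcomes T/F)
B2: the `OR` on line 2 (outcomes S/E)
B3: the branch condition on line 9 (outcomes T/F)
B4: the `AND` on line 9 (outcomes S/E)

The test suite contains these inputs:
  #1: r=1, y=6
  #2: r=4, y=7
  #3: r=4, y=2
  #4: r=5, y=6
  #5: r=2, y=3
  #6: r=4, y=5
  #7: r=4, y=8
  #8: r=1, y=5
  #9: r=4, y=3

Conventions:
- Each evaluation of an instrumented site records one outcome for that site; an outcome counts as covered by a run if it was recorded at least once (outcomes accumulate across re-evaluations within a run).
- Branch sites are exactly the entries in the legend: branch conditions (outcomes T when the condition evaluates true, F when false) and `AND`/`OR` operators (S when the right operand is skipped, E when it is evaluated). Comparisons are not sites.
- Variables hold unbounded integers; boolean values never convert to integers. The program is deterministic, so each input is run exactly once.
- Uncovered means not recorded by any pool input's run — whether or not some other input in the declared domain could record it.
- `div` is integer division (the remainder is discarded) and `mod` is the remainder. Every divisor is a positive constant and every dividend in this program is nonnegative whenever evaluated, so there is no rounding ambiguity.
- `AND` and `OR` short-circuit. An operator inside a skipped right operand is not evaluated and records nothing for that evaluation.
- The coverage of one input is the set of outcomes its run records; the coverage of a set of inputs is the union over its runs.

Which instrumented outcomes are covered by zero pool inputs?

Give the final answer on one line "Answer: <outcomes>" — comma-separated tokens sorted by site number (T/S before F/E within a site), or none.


input #1 (r=1, y=6): events B2->E, B1->T, B4->S, B3->F; covers B1=T, B2=E, B3=F, B4=S
input #2 (r=4, y=7): events B2->E, B1->F, B4->E, B3->T; covers B1=F, B2=E, B3=T, B4=E
input #3 (r=4, y=2): events B2->E, B1->F, B4->E, B3->F; covers B1=F, B2=E, B3=F, B4=E
input #4 (r=5, y=6): events B2->S, B1->T, B4->S, B3->F; covers B1=T, B2=S, B3=F, B4=S
input #5 (r=2, y=3): events B2->S, B1->T, B4->E, B3->T; covers B1=T, B2=S, B3=T, B4=E
input #6 (r=4, y=5): events B2->S, B1->T, B4->E, B3->T; covers B1=T, B2=S, B3=T, B4=E
input #7 (r=4, y=8): events B2->E, B1->F, B4->E, B3->T; covers B1=F, B2=E, B3=T, B4=E
input #8 (r=1, y=5): events B2->E, B1->T, B4->E, B3->T; covers B1=T, B2=E, B3=T, B4=E
input #9 (r=4, y=3): events B2->E, B1->F, B4->E, B3->F; covers B1=F, B2=E, B3=F, B4=E
union over the pool: B1=T, B1=F, B2=S, B2=E, B3=T, B3=F, B4=S, B4=E
uncovered (0 of 8): none
Answer: none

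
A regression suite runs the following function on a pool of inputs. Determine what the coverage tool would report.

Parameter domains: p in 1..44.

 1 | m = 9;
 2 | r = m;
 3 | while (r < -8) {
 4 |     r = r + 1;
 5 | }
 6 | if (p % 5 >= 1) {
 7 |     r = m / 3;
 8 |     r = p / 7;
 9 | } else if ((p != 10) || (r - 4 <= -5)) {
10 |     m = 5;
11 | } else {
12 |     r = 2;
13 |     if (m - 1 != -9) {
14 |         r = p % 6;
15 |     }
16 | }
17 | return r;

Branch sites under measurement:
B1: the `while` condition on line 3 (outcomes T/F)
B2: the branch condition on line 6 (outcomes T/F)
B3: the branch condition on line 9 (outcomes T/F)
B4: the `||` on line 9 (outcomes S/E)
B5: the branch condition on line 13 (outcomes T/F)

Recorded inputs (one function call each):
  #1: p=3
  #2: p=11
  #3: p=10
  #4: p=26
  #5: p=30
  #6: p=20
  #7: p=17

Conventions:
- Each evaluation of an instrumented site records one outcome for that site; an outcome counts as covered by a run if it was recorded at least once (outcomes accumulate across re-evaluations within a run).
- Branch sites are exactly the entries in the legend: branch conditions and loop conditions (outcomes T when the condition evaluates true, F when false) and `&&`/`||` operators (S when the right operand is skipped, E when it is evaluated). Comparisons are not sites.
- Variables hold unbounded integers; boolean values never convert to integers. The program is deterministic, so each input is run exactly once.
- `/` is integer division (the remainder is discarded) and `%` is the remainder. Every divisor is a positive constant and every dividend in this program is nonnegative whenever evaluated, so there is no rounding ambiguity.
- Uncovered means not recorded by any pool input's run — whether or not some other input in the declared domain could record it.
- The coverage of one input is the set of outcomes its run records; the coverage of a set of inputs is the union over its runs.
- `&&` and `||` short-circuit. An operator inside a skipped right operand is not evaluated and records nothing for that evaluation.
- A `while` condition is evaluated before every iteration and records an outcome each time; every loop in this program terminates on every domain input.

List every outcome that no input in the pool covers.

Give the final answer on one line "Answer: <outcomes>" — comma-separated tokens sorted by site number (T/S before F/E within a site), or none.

run #1 (p=3) runs B1->F, B2->T; records B1=F, B2=T
run #2 (p=11) runs B1->F, B2->T; records B1=F, B2=T
run #3 (p=10) runs B1->F, B2->F, B4->E, B3->F, B5->T; records B1=F, B2=F, B3=F, B4=E, B5=T
run #4 (p=26) runs B1->F, B2->T; records B1=F, B2=T
run #5 (p=30) runs B1->F, B2->F, B4->S, B3->T; records B1=F, B2=F, B3=T, B4=S
run #6 (p=20) runs B1->F, B2->F, B4->S, B3->T; records B1=F, B2=F, B3=T, B4=S
run #7 (p=17) runs B1->F, B2->T; records B1=F, B2=T
union over the pool: B1=F, B2=T, B2=F, B3=T, B3=F, B4=S, B4=E, B5=T
uncovered (2 of 10): B1=T, B5=F

Answer: B1=T, B5=F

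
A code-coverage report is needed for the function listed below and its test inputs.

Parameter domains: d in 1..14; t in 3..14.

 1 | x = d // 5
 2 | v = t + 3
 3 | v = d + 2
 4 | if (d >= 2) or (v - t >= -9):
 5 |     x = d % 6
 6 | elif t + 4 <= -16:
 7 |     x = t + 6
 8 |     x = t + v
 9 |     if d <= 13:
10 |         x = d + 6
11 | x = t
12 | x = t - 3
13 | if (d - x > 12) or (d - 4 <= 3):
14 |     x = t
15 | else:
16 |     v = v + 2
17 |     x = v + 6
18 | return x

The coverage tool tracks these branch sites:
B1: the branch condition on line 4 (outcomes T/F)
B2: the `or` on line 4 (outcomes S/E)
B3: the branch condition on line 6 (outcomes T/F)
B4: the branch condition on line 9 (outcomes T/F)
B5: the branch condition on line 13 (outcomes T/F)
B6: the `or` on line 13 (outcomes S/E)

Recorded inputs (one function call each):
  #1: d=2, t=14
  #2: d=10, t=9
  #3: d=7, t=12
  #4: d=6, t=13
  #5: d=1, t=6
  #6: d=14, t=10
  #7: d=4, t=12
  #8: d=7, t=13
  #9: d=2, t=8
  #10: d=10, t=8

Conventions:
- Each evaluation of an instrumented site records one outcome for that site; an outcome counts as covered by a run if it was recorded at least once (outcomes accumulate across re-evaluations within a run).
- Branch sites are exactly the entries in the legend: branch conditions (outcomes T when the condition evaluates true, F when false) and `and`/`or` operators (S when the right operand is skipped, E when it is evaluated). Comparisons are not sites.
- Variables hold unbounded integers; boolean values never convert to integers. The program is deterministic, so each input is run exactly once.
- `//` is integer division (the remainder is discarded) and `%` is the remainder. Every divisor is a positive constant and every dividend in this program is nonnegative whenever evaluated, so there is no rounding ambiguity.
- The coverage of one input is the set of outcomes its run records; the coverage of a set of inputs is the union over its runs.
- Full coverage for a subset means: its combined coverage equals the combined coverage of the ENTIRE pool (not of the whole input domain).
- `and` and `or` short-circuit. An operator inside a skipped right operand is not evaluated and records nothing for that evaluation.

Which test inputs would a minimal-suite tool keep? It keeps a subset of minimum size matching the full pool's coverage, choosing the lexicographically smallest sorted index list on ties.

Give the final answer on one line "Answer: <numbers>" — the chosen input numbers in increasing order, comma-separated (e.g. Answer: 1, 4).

run #1 (d=2, t=14) runs B2->S, B1->T, B6->E, B5->T; records B1=T, B2=S, B5=T, B6=E
run #2 (d=10, t=9) runs B2->S, B1->T, B6->E, B5->F; records B1=T, B2=S, B5=F, B6=E
run #3 (d=7, t=12) runs B2->S, B1->T, B6->E, B5->T; records B1=T, B2=S, B5=T, B6=E
run #4 (d=6, t=13) runs B2->S, B1->T, B6->E, B5->T; records B1=T, B2=S, B5=T, B6=E
run #5 (d=1, t=6) runs B2->E, B1->T, B6->E, B5->T; records B1=T, B2=E, B5=T, B6=E
run #6 (d=14, t=10) runs B2->S, B1->T, B6->E, B5->F; records B1=T, B2=S, B5=F, B6=E
run #7 (d=4, t=12) runs B2->S, B1->T, B6->E, B5->T; records B1=T, B2=S, B5=T, B6=E
run #8 (d=7, t=13) runs B2->S, B1->T, B6->E, B5->T; records B1=T, B2=S, B5=T, B6=E
run #9 (d=2, t=8) runs B2->S, B1->T, B6->E, B5->T; records B1=T, B2=S, B5=T, B6=E
run #10 (d=10, t=8) runs B2->S, B1->T, B6->E, B5->F; records B1=T, B2=S, B5=F, B6=E
together the pool reaches 6 outcomes: B1=T, B2=S, B2=E, B5=T, B5=F, B6=E
size 1 is not enough: best union over all size-1 subsets is 4/6
at size 2, {2, 5} reaches all 6 outcomes; every lexicographically earlier size-2 subset fails

Answer: 2, 5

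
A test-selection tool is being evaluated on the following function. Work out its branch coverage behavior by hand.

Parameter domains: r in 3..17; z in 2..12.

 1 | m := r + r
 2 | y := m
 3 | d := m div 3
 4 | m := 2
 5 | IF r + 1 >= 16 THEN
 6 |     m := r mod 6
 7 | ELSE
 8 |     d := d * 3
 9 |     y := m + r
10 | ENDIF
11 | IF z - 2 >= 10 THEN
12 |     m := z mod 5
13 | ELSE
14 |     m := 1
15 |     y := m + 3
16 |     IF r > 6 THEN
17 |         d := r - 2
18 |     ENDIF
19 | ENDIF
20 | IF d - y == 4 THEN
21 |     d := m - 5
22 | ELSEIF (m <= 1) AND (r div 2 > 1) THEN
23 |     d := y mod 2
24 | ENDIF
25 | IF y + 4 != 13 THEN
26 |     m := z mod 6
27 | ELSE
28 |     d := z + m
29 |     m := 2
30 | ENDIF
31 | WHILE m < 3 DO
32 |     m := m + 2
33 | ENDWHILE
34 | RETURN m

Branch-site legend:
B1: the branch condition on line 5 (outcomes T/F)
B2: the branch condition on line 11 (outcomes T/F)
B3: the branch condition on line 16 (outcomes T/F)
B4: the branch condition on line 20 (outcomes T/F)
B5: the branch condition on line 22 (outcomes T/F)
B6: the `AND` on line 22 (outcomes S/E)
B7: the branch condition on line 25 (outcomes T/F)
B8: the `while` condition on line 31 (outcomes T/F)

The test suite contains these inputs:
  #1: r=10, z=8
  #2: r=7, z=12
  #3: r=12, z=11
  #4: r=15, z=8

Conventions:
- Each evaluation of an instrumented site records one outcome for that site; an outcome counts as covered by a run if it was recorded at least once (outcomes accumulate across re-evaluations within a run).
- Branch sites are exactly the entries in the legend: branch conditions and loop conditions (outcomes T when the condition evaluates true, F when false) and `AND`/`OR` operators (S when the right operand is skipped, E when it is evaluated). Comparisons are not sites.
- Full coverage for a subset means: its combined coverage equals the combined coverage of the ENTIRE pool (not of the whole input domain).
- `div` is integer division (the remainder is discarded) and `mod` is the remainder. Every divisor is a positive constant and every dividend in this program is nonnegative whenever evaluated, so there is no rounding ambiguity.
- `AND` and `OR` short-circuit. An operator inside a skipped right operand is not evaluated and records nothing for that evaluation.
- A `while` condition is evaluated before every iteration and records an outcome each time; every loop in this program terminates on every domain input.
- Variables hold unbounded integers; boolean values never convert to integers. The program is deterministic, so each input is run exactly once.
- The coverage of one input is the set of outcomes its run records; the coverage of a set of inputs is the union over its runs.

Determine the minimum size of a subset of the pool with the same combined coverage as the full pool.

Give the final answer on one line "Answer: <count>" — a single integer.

#1 (r=10, z=8) -> B1->F, B2->F, B3->T, B4->T, B7->T, B8->T, B8->F; covered: B1=F, B2=F, B3=T, B4=T, B7=T, B8=T, B8=F
#2 (r=7, z=12) -> B1->F, B2->T, B4->F, B6->S, B5->F, B7->F, B8->T, B8->F; covered: B1=F, B2=T, B4=F, B5=F, B6=S, B7=F, B8=T, B8=F
#3 (r=12, z=11) -> B1->F, B2->F, B3->T, B4->F, B6->E, B5->T, B7->T, B8->F; covered: B1=F, B2=F, B3=T, B4=F, B5=T, B6=E, B7=T, B8=F
#4 (r=15, z=8) -> B1->T, B2->F, B3->T, B4->F, B6->E, B5->T, B7->T, B8->T, B8->F; covered: B1=T, B2=F, B3=T, B4=F, B5=T, B6=E, B7=T, B8=T, B8=F
pool-wide coverage (15 outcomes): B1=T, B1=F, B2=T, B2=F, B3=T, B4=T, B4=F, B5=T, B5=F, B6=S, B6=E, B7=T, B7=F, B8=T, B8=F
no size-1 subset reaches all 15 outcomes (best union: 9/15)
no size-2 subset reaches all 15 outcomes (best union: 14/15)
the canonical winner is {1, 2, 4}: size 3, full 15-outcome coverage, earliest index list among size-3 covers

Answer: 3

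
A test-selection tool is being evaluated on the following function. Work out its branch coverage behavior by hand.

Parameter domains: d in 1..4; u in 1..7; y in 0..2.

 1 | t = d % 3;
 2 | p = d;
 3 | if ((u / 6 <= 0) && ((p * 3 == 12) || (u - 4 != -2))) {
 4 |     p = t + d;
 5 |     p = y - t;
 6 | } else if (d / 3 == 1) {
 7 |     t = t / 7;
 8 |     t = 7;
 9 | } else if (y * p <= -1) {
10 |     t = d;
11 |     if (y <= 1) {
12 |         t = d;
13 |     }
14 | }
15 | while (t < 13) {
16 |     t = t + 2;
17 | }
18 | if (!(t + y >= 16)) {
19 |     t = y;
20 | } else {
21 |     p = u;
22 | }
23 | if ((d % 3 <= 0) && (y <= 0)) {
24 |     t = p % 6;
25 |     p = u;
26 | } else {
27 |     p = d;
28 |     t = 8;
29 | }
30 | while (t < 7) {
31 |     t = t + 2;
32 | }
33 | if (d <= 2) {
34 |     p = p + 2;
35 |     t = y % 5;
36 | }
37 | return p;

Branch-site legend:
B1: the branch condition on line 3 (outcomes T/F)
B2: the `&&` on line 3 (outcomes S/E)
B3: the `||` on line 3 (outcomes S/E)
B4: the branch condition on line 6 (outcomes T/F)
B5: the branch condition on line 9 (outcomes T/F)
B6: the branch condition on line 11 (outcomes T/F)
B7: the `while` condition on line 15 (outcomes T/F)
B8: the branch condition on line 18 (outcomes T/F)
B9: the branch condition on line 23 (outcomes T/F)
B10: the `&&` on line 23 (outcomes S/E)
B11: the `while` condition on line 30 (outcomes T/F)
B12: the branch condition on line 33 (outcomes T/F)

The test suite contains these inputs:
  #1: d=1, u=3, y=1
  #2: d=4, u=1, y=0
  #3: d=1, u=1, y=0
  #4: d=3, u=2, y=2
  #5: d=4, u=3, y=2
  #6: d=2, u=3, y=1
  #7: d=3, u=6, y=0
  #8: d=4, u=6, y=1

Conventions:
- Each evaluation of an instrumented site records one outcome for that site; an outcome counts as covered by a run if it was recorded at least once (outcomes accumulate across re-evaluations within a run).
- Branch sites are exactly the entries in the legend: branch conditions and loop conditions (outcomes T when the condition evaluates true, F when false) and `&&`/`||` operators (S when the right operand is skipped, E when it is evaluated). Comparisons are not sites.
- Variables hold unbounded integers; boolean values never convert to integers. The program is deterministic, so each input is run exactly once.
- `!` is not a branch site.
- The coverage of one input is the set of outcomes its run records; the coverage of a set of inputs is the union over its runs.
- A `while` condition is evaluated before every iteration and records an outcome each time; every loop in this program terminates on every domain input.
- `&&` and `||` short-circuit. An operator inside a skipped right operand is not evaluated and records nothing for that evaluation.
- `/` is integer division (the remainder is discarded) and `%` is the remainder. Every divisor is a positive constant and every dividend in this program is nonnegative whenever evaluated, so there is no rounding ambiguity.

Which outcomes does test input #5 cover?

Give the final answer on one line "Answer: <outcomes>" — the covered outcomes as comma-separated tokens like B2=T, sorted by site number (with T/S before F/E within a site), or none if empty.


Running input #5 (d=4, u=3, y=2), event by event:
  B2->E, B3->S, B1->T, B7->T, B7->T, B7->T, B7->T, B7->T, B7->T, B7->F
  B8->T, B10->S, B9->F, B11->F, B12->F
as a set, this run covers: B1=T, B2=E, B3=S, B7=T, B7=F, B8=T, B9=F, B10=S, B11=F, B12=F
Answer: B1=T, B2=E, B3=S, B7=T, B7=F, B8=T, B9=F, B10=S, B11=F, B12=F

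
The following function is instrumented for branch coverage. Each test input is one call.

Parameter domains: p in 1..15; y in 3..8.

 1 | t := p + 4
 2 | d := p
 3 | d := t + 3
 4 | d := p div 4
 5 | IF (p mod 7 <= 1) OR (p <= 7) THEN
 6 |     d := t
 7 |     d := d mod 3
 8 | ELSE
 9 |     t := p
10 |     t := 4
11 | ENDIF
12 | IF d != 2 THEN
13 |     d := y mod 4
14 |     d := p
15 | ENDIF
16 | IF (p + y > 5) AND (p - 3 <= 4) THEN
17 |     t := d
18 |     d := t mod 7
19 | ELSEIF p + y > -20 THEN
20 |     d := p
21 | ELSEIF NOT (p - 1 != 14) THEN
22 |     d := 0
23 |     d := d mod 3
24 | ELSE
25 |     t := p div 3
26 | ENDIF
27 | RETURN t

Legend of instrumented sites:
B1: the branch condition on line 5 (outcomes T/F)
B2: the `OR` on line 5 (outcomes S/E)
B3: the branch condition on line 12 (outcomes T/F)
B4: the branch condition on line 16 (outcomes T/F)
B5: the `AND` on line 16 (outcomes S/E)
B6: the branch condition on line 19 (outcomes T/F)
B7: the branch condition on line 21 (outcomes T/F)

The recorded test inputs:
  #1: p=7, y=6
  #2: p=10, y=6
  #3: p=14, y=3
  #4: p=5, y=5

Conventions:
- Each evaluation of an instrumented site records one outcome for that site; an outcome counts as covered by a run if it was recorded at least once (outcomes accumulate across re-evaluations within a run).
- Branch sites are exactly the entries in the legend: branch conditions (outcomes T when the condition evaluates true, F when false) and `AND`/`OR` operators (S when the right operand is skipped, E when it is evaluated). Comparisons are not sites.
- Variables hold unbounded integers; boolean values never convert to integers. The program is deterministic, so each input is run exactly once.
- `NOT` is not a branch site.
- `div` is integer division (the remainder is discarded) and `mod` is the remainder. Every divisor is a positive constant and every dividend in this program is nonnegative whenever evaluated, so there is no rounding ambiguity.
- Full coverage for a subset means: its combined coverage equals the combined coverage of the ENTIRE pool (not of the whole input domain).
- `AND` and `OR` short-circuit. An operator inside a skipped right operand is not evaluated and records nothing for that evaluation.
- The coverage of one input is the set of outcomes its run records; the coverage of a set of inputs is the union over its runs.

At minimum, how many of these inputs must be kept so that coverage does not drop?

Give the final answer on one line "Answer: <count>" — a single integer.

test 1 (p=7, y=6) hits B1=T, B2=S, B3=F, B4=T, B5=E
test 2 (p=10, y=6) hits B1=F, B2=E, B3=F, B4=F, B5=E, B6=T
test 3 (p=14, y=3) hits B1=T, B2=S, B3=T, B4=F, B5=E, B6=T
test 4 (p=5, y=5) hits B1=T, B2=E, B3=T, B4=T, B5=E
together the pool reaches 10 outcomes: B1=T, B1=F, B2=S, B2=E, B3=T, B3=F, B4=T, B4=F, B5=E, B6=T
checked all size-1 subsets: none covers 10 outcomes (max 6/10)
checked all size-2 subsets: none covers 10 outcomes (max 9/10)
the canonical winner is {1, 2, 3}: size 3, full 10-outcome coverage, earliest index list among size-3 covers

Answer: 3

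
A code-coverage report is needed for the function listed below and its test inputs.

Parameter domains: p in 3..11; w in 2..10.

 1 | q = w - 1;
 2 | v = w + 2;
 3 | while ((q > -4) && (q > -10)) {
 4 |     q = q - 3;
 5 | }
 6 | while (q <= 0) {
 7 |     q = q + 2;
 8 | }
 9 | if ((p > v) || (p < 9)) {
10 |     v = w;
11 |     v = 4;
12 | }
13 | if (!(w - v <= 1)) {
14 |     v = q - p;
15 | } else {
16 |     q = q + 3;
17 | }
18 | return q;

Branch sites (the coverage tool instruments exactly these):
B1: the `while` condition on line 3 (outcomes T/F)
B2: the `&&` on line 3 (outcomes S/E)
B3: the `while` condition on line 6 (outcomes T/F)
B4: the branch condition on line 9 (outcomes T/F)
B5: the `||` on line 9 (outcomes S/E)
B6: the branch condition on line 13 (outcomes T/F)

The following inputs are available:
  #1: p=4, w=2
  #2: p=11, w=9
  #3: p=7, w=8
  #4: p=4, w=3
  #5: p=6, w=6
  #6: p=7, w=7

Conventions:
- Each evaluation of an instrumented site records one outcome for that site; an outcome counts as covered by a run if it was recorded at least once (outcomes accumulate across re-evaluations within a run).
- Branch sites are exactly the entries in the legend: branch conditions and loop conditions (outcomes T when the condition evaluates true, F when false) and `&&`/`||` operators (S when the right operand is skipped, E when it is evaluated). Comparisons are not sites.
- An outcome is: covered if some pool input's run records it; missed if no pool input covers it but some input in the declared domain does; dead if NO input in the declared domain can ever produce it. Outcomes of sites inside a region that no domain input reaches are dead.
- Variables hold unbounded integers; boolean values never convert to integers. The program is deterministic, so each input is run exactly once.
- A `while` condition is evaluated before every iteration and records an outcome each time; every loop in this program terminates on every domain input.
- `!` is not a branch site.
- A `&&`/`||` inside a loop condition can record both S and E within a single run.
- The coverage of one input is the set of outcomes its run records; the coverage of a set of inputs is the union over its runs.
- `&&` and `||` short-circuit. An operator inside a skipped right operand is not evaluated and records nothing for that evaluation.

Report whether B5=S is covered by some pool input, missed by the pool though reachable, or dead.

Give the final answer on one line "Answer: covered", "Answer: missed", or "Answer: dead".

no pool input records B5=S
but domain input (p=5, w=2) does record it -> reachable, so missed

Answer: missed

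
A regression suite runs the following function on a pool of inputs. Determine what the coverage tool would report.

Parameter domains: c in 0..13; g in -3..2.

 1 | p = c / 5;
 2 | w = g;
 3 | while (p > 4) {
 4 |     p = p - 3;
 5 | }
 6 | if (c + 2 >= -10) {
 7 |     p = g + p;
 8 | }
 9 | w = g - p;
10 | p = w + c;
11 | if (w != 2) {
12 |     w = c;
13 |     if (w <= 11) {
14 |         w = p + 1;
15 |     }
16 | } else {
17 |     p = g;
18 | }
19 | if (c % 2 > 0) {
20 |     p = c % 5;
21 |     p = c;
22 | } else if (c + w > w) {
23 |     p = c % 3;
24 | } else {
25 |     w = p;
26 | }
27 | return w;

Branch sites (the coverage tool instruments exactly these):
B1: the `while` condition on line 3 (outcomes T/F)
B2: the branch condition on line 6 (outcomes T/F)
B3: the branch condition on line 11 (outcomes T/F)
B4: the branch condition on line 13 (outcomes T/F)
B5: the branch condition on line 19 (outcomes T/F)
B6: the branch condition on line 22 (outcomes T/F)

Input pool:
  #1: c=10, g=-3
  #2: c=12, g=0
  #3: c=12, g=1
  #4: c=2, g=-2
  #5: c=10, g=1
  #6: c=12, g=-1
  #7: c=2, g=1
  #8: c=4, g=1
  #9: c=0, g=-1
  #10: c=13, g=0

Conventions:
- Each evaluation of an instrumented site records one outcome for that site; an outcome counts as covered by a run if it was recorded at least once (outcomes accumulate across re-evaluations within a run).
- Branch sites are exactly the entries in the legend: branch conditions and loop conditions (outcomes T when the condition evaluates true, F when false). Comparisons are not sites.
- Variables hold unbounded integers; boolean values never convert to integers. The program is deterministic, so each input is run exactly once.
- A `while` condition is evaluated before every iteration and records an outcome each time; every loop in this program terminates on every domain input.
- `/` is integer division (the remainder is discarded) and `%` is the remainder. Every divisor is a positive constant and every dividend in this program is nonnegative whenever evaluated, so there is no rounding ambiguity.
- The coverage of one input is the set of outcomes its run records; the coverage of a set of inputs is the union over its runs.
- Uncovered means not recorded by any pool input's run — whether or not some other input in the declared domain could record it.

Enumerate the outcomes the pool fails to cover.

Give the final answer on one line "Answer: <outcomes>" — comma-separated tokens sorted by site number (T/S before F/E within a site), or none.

test 1 (c=10, g=-3) fires B1->F, B2->T, B3->T, B4->T, B5->F, B6->T; hits B1=F, B2=T, B3=T, B4=T, B5=F, B6=T
test 2 (c=12, g=0) fires B1->F, B2->T, B3->T, B4->F, B5->F, B6->T; hits B1=F, B2=T, B3=T, B4=F, B5=F, B6=T
test 3 (c=12, g=1) fires B1->F, B2->T, B3->T, B4->F, B5->F, B6->T; hits B1=F, B2=T, B3=T, B4=F, B5=F, B6=T
test 4 (c=2, g=-2) fires B1->F, B2->T, B3->T, B4->T, B5->F, B6->T; hits B1=F, B2=T, B3=T, B4=T, B5=F, B6=T
test 5 (c=10, g=1) fires B1->F, B2->T, B3->T, B4->T, B5->F, B6->T; hits B1=F, B2=T, B3=T, B4=T, B5=F, B6=T
test 6 (c=12, g=-1) fires B1->F, B2->T, B3->T, B4->F, B5->F, B6->T; hits B1=F, B2=T, B3=T, B4=F, B5=F, B6=T
test 7 (c=2, g=1) fires B1->F, B2->T, B3->T, B4->T, B5->F, B6->T; hits B1=F, B2=T, B3=T, B4=T, B5=F, B6=T
test 8 (c=4, g=1) fires B1->F, B2->T, B3->T, B4->T, B5->F, B6->T; hits B1=F, B2=T, B3=T, B4=T, B5=F, B6=T
test 9 (c=0, g=-1) fires B1->F, B2->T, B3->T, B4->T, B5->F, B6->F; hits B1=F, B2=T, B3=T, B4=T, B5=F, B6=F
test 10 (c=13, g=0) fires B1->F, B2->T, B3->T, B4->F, B5->T; hits B1=F, B2=T, B3=T, B4=F, B5=T
union over the pool: B1=F, B2=T, B3=T, B4=T, B4=F, B5=T, B5=F, B6=T, B6=F
uncovered (3 of 12): B1=T, B2=F, B3=F

Answer: B1=T, B2=F, B3=F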